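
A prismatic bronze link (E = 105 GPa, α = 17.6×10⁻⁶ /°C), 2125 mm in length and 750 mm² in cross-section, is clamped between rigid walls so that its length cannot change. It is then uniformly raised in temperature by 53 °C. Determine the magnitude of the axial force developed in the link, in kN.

Full restraint means ε = 0, so the stress is σ = EαΔT = 105×10³ × 17.6×10⁻⁶ × 53 = 97.94 MPa.
P = AEαΔT = 750 × 105×10³ × 17.6×10⁻⁶ × 53 = 73.46 kN (compressive).

P ≈ 73.5 kN (compressive)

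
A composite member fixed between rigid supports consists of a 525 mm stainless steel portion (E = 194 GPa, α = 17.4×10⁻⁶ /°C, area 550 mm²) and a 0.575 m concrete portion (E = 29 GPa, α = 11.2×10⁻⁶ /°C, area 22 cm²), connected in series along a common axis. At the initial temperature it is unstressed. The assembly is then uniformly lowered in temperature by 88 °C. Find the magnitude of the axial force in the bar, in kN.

P ≈ 98.4 kN (tensile)

If the supports were absent, the total length change would be Σ αᵢΔT Lᵢ = 17.4×10⁻⁶×88×525 + 11.2×10⁻⁶×88×575 = 1.371 mm.
Since the ends are fixed, an axial force P builds up, equal in every segment, with P · Σ Lᵢ/(AᵢEᵢ) = δ_free.
The series flexibility is Σ Lᵢ/(AᵢEᵢ) = 525/(550×194×10³) + 575/(2200×29×10³) = 1.393×10⁻⁵ mm/N.
P = 1.371 / 1.393×10⁻⁵ = 98370 N = 98.37 kN, tensile.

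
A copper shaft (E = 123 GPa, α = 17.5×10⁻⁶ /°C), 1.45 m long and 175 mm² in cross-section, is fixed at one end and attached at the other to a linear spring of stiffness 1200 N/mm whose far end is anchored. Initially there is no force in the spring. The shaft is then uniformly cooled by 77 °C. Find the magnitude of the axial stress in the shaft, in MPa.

The unrestrained thermal change is αΔT L = 17.5×10⁻⁶ × 77 × 1450 = 1.954 mm.
Let P be the tensile force in the spring. The shaft extends elastically by PL/(AE) and the spring stretches by P/k; together these equal δ_free.
So P = δ_free / [L/(AE) + 1/k] = 1.954 / [ 1450/(175×123×10³) + 1/(1200) ].
P = 1.954 / 0.0009007 = 2169 N.
σ = P/A = 2169/175 = 12.4 MPa.

σ ≈ 12.4 MPa (tensile)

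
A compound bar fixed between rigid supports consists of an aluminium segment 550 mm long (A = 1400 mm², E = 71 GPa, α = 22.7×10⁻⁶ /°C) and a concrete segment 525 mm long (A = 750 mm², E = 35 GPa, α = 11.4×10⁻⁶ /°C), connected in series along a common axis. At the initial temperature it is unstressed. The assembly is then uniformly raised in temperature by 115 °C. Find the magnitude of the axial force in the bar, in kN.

With the walls removed the bar would change length by δ_free = Σ αᵢΔT Lᵢ = 22.7×10⁻⁶×115×550 + 11.4×10⁻⁶×115×525 = 2.124 mm.
Since the ends are fixed, an axial force P builds up, equal in every segment, with P · Σ Lᵢ/(AᵢEᵢ) = δ_free.
Σ Lᵢ/(AᵢEᵢ) = 550/(1400×71×10³) + 525/(750×35×10³) = 2.553×10⁻⁵ mm/N.
P = 2.124 / 2.553×10⁻⁵ = 83190 N = 83.19 kN, compressive.

P ≈ 83.2 kN (compressive)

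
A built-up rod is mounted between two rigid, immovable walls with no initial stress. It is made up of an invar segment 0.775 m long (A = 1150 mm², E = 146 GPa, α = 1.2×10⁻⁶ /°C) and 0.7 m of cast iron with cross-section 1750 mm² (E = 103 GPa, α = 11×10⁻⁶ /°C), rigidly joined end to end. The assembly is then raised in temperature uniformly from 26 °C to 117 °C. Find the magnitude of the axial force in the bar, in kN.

P ≈ 92.4 kN (compressive)

Free thermal expansion of the whole bar: Σ αᵢΔT Lᵢ = 1.2×10⁻⁶×91×775 + 11×10⁻⁶×91×700 = 0.7853 mm.
The rigid supports impose zero overall length change; the single axial force P common to all segments must satisfy P Σ Lᵢ/(AᵢEᵢ) = δ_free.
The series flexibility is Σ Lᵢ/(AᵢEᵢ) = 775/(1150×146×10³) + 700/(1750×103×10³) = 8.499×10⁻⁶ mm/N.
P = 0.7853 / 8.499×10⁻⁶ = 92400 N = 92.4 kN, compressive.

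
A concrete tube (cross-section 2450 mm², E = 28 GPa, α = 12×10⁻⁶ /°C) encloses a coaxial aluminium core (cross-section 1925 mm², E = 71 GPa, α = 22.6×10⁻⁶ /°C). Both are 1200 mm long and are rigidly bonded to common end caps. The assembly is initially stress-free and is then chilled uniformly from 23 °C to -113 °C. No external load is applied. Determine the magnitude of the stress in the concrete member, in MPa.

Both members must finish at the same length. With the larger α, the aluminium tends to over-contract; the plates restrain it, putting the aluminium in tension and the concrete in compression. With no external load the two internal forces are equal and opposite, magnitude P.
Setting the final lengths equal and cancelling L: (α₁ − α₂)ΔT = P/(A₁E₁) + P/(A₂E₂).
|α₁ − α₂|·ΔT = 10.6×10⁻⁶ × 136 = 0.001442.
1/(A₁E₁) + 1/(A₂E₂) = 1/(2450×28×10³) + 1/(1925×71×10³) = 2.189×10⁻⁸ N⁻¹.
P = 0.001442 / 2.189×10⁻⁸ = 65840 N = 65.84 kN.
σ_{concrete} = P/A₁ = 65840/2450 = 26.88 MPa, compressive.

σ ≈ 26.9 MPa (compressive)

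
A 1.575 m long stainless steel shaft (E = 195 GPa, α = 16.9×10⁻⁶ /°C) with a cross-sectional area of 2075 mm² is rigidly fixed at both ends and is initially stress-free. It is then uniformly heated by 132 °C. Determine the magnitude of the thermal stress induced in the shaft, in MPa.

Because both ends are immovable the net strain is zero, and the suppressed thermal strain is αΔT = 16.9×10⁻⁶ × 132 = 2230.8×10⁻⁶.
σ = EαΔT = 195×10³ × 16.9×10⁻⁶ × 132 = 435 MPa (compressive; the shaft is trying to expand).

σ ≈ 435 MPa (compressive)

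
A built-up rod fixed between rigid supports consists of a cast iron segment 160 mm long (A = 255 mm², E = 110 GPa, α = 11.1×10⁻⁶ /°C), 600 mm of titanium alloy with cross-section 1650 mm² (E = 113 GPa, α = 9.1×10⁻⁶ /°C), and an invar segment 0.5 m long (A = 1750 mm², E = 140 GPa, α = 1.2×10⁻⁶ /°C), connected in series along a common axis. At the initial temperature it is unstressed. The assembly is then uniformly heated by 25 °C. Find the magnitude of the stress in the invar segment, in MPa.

Free thermal expansion of the whole bar: Σ αᵢΔT Lᵢ = 11.1×10⁻⁶×25×160 + 9.1×10⁻⁶×25×600 + 1.2×10⁻⁶×25×500 = 0.1959 mm.
The rigid supports impose zero overall length change; the single axial force P common to all segments must satisfy P Σ Lᵢ/(AᵢEᵢ) = δ_free.
The series flexibility is Σ Lᵢ/(AᵢEᵢ) = 160/(255×110×10³) + 600/(1650×113×10³) + 500/(1750×140×10³) = 1.096×10⁻⁵ mm/N.
Hence P = δ_free / Σ(L/AE) = 0.1959/1.096×10⁻⁵ = 17.87 kN (compressive).
σ_{invar} = P / A = 17870 / 1750 = 10.21 MPa.

σ ≈ 10.2 MPa (compressive)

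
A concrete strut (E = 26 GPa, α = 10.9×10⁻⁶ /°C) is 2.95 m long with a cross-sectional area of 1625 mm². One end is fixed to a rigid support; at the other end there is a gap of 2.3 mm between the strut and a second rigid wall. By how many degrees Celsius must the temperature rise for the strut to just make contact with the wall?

The gap closes when αΔT L = 2.3 mm, since the strut is still unstressed at that instant.
So ΔT = g/(αL) = 2.3/(10.9×10⁻⁶ × 2950) = 71.53 °C.

ΔT ≈ 71.5 °C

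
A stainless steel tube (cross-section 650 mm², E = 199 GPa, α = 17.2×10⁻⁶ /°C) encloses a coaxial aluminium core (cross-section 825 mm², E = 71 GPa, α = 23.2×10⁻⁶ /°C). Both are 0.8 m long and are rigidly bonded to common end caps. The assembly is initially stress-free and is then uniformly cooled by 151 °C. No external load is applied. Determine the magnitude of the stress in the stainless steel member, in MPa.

Both members must finish at the same length. With the larger α, the aluminium tends to over-contract; the plates restrain it, putting the aluminium in tension and the stainless steel in compression. With no external load the two internal forces are equal and opposite, magnitude P.
Compatibility of the two members (thermal + elastic change equal): (α₁ − α₂)ΔT = P·[1/(A₁E₁) + 1/(A₂E₂)].
|α₁ − α₂|·ΔT = 6×10⁻⁶ × 151 = 0.000906.
1/(A₁E₁) + 1/(A₂E₂) = 1/(650×199×10³) + 1/(825×71×10³) = 2.48×10⁻⁸ N⁻¹.
P = 0.000906 / 2.48×10⁻⁸ = 36530 N = 36.53 kN.
σ_{stainless steel} = P/A₁ = 36530/650 = 56.2 MPa, compressive.

σ ≈ 56.2 MPa (compressive)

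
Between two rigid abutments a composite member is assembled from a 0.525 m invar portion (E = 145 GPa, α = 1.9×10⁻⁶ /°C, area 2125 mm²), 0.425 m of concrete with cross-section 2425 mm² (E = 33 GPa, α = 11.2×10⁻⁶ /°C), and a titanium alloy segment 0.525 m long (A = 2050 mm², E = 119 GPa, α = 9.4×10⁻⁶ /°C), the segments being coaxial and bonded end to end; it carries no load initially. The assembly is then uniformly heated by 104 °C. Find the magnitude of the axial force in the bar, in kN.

If the supports were absent, the total length change would be Σ αᵢΔT Lᵢ = 1.9×10⁻⁶×104×525 + 11.2×10⁻⁶×104×425 + 9.4×10⁻⁶×104×525 = 1.112 mm.
The rigid supports impose zero overall length change; the single axial force P common to all segments must satisfy P Σ Lᵢ/(AᵢEᵢ) = δ_free.
The series flexibility is Σ Lᵢ/(AᵢEᵢ) = 525/(2125×145×10³) + 425/(2425×33×10³) + 525/(2050×119×10³) = 9.167×10⁻⁶ mm/N.
P = 1.112 / 9.167×10⁻⁶ = 121300 N = 121.3 kN, compressive.

P ≈ 121 kN (compressive)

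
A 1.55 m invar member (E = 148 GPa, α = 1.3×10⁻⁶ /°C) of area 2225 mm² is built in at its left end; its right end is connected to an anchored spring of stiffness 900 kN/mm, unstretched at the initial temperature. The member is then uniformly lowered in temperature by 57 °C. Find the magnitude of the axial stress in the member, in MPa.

The unrestrained thermal change is αΔT L = 1.3×10⁻⁶ × 57 × 1550 = 0.1149 mm.
With a force P in the spring, the elastic change of the member is PL/(AE) and that of the spring is P/k; compatibility requires their sum to equal δ_free.
So P = δ_free / [L/(AE) + 1/k] = 0.1149 / [ 1550/(2225×148×10³) + 1/(900×10³) ].
P = 0.1149 / 5.818×10⁻⁶ = 19740 N.
σ = P/A = 19740/2225 = 8.872 MPa.

σ ≈ 8.87 MPa (tensile)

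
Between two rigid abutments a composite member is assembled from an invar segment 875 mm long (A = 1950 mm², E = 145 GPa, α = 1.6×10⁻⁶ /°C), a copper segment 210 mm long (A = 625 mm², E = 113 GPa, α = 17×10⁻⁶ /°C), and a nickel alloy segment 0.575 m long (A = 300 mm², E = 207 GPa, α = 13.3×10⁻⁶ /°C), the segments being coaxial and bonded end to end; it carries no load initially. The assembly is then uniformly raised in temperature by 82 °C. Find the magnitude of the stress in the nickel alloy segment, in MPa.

Free thermal expansion of the whole bar: Σ αᵢΔT Lᵢ = 1.6×10⁻⁶×82×875 + 17×10⁻⁶×82×210 + 13.3×10⁻⁶×82×575 = 1.035 mm.
The walls prevent any net length change, so an axial force P (same in every segment) develops. Compatibility: P · Σ Lᵢ/(AᵢEᵢ) = δ_free.
Σ Lᵢ/(AᵢEᵢ) = 875/(1950×145×10³) + 210/(625×113×10³) + 575/(300×207×10³) = 1.533×10⁻⁵ mm/N.
Hence P = δ_free / Σ(L/AE) = 1.035/1.533×10⁻⁵ = 67.5 kN (compressive).
σ_{nickel alloy} = P / A = 67500 / 300 = 225 MPa.

σ ≈ 225 MPa (compressive)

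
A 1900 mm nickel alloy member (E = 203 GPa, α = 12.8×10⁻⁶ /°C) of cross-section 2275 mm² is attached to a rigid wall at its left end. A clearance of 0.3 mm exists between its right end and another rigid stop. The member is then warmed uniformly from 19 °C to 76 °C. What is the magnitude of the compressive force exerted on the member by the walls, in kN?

P ≈ 264 kN

Unrestrained expansion: δ_free = αΔT L = 12.8×10⁻⁶ × 57 × 1900 = 1.386 mm.
This exceeds the 0.3 mm gap, so the wall pushes back. The portion of expansion that must be recovered elastically is δ_free − gap = 1.386 − 0.3 = 1.086 mm.
So σ = E(δ_free − g)/L = 203×10³ × 1.086/1900 = 116.1 MPa.
P = σA = 116.1 × 2275 = 264 kN.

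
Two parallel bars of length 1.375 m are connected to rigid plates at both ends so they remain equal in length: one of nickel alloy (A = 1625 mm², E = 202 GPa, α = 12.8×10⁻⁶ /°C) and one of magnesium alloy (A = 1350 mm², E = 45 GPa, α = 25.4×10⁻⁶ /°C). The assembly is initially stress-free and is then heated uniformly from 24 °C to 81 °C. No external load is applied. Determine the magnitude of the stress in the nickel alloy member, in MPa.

σ ≈ 22.7 MPa (tensile)

The magnesium alloy has the larger α, so on heating it would change length more than the nickel alloy if both were free. The rigid plates force a common final length, so the magnesium alloy is put into compression and the nickel alloy into tension, with equal and opposite forces P (no external load).
Equating the net (thermal + elastic) strains gives |α₁ − α₂|·ΔT = P·[1/(A₁E₁) + 1/(A₂E₂)].
|α₁ − α₂|·ΔT = 12.6×10⁻⁶ × 57 = 0.0007182.
1/(A₁E₁) + 1/(A₂E₂) = 1/(1625×202×10³) + 1/(1350×45×10³) = 1.951×10⁻⁸ N⁻¹.
P = 0.0007182 / 1.951×10⁻⁸ = 36820 N = 36.82 kN.
σ_{nickel alloy} = P/A₁ = 36820/1625 = 22.66 MPa, tensile.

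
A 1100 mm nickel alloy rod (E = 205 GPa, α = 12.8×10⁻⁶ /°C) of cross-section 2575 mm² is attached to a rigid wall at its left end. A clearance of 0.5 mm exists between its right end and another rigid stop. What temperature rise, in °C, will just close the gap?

ΔT ≈ 35.5 °C

The gap closes when αΔT L = 0.5 mm, since the rod is still unstressed at that instant.
So ΔT = g/(αL) = 0.5/(12.8×10⁻⁶ × 1100) = 35.51 °C.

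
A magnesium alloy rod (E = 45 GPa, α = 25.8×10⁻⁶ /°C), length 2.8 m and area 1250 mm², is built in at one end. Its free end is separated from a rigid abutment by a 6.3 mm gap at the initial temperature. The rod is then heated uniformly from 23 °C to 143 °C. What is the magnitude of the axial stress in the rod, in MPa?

σ ≈ 38.1 MPa (compressive)

If the wall were absent the rod would grow by αΔT L = 25.8×10⁻⁶ × 120 × 2800 = 8.669 mm.
After closing the 6.3 mm clearance, 8.669 − 6.3 = 2.369 mm of expansion remains to be suppressed by the wall.
Compatibility: PL/(AE) = 2.369 mm, so σ = P/A = E × (2.369/2800) = 38.07 MPa.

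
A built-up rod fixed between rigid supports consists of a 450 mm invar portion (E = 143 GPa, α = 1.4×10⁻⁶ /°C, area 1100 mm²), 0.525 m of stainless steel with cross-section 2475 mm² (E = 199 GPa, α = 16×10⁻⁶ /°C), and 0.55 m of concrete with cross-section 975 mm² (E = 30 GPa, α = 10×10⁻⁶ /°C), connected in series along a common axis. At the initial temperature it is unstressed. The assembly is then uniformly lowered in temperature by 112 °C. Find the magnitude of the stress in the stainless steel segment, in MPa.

If the supports were absent, the total length change would be Σ αᵢΔT Lᵢ = 1.4×10⁻⁶×112×450 + 16×10⁻⁶×112×525 + 10×10⁻⁶×112×550 = 1.627 mm.
Since the ends are fixed, an axial force P builds up, equal in every segment, with P · Σ Lᵢ/(AᵢEᵢ) = δ_free.
The series flexibility is Σ Lᵢ/(AᵢEᵢ) = 450/(1100×143×10³) + 525/(2475×199×10³) + 550/(975×30×10³) = 2.273×10⁻⁵ mm/N.
Hence P = δ_free / Σ(L/AE) = 1.627/2.273×10⁻⁵ = 71.59 kN (tensile).
σ_{stainless steel} = P / A = 71590 / 2475 = 28.93 MPa.

σ ≈ 28.9 MPa (tensile)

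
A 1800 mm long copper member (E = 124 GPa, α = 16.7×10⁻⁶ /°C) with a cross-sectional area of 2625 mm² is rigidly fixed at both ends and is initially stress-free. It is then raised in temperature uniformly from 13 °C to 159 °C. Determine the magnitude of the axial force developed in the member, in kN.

With zero net strain, σ = E·αΔT = 124 GPa × 16.7×10⁻⁶ × 146 = 302.3 MPa.
Then P = σA = 302.3 × 2625 mm² = 793.6 kN, compressive.

P ≈ 794 kN (compressive)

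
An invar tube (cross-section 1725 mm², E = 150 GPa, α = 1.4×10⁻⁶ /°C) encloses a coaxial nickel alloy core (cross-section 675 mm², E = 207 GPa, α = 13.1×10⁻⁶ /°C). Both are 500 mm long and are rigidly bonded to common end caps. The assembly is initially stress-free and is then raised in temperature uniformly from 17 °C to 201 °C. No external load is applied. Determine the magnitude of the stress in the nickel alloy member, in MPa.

σ ≈ 289 MPa (compressive)

The nickel alloy has the larger α, so on heating it would change length more than the invar if both were free. The rigid plates force a common final length, so the nickel alloy is put into compression and the invar into tension, with equal and opposite forces P (no external load).
Setting the final lengths equal and cancelling L: (α₁ − α₂)ΔT = P/(A₁E₁) + P/(A₂E₂).
|α₁ − α₂|·ΔT = 11.7×10⁻⁶ × 184 = 0.002153.
1/(A₁E₁) + 1/(A₂E₂) = 1/(1725×150×10³) + 1/(675×207×10³) = 1.102×10⁻⁸ N⁻¹.
So P = 0.002153 / 1.102×10⁻⁸ = 195.3 kN.
σ_{nickel alloy} = P/A₂ = 195300/675 = 289.4 MPa, compressive.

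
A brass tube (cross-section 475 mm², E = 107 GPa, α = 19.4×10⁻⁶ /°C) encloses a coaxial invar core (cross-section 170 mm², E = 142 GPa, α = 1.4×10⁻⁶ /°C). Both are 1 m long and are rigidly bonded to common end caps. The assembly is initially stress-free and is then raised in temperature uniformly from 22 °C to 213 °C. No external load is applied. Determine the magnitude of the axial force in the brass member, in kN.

The brass has the larger α, so on heating it would change length more than the invar if both were free. The rigid plates force a common final length, so the brass is put into compression and the invar into tension, with equal and opposite forces P (no external load).
Setting the final lengths equal and cancelling L: (α₁ − α₂)ΔT = P/(A₁E₁) + P/(A₂E₂).
|α₁ − α₂|·ΔT = 18×10⁻⁶ × 191 = 0.003438.
1/(A₁E₁) + 1/(A₂E₂) = 1/(475×107×10³) + 1/(170×142×10³) = 6.11×10⁻⁸ N⁻¹.
So P = 0.003438 / 6.11×10⁻⁸ = 56.27 kN.

P ≈ 56.3 kN (compressive in the brass)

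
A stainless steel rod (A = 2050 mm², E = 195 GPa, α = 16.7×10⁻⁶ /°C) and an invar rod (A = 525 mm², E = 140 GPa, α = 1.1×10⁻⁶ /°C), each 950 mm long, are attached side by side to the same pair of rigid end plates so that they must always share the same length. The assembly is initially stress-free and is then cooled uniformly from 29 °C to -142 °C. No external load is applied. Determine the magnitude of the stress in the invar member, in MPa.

σ ≈ 315 MPa (compressive)

Equilibrium of a rigid end plate with no external load gives equal and opposite internal forces ±P in the two members. Since α_{stainless steel} > α_{invar}, cooling drives the stainless steel into tension and the invar into compression.
Compatibility of the two members (thermal + elastic change equal): (α₁ − α₂)ΔT = P·[1/(A₁E₁) + 1/(A₂E₂)].
|α₁ − α₂|·ΔT = 15.6×10⁻⁶ × 171 = 0.002668.
1/(A₁E₁) + 1/(A₂E₂) = 1/(2050×195×10³) + 1/(525×140×10³) = 1.611×10⁻⁸ N⁻¹.
P = 0.002668 / 1.611×10⁻⁸ = 165600 N = 165.6 kN.
σ_{invar} = P/A₂ = 165600/525 = 315.5 MPa, compressive.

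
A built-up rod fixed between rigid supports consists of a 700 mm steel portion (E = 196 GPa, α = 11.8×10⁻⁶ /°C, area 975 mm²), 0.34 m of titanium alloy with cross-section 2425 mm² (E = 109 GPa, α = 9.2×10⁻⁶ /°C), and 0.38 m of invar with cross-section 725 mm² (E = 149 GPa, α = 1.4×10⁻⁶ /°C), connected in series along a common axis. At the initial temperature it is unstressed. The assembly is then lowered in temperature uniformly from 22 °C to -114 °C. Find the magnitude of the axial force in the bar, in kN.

P ≈ 191 kN (tensile)

With the walls removed the bar would change length by δ_free = Σ αᵢΔT Lᵢ = 11.8×10⁻⁶×136×700 + 9.2×10⁻⁶×136×340 + 1.4×10⁻⁶×136×380 = 1.621 mm.
Since the ends are fixed, an axial force P builds up, equal in every segment, with P · Σ Lᵢ/(AᵢEᵢ) = δ_free.
Σ Lᵢ/(AᵢEᵢ) = 700/(975×196×10³) + 340/(2425×109×10³) + 380/(725×149×10³) = 8.467×10⁻⁶ mm/N.
So P = 1.621 / 8.467×10⁻⁶ = 191.5 kN, tensile.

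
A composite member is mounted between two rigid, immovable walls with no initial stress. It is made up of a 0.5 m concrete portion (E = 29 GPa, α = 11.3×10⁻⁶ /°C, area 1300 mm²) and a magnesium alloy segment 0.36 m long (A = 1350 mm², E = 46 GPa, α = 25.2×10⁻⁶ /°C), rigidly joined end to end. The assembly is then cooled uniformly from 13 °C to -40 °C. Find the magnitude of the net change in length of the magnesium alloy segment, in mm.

|ΔL| ≈ 0.243 mm

If the supports were absent, the total length change would be Σ αᵢΔT Lᵢ = 11.3×10⁻⁶×53×500 + 25.2×10⁻⁶×53×360 = 0.7803 mm.
The walls prevent any net length change, so an axial force P (same in every segment) develops. Compatibility: P · Σ Lᵢ/(AᵢEᵢ) = δ_free.
Σ Lᵢ/(AᵢEᵢ) = 500/(1300×29×10³) + 360/(1350×46×10³) = 1.906×10⁻⁵ mm/N.
P = 0.7803 / 1.906×10⁻⁵ = 40940 N = 40.94 kN, tensile.
For the magnesium alloy segment, free thermal change = 25.2×10⁻⁶×53×360 = 0.4808 mm and elastic change from P = 40940×360/(1350×46×10³) = 0.2373 mm; these oppose, so the net change is 0.243 mm (segment shortens).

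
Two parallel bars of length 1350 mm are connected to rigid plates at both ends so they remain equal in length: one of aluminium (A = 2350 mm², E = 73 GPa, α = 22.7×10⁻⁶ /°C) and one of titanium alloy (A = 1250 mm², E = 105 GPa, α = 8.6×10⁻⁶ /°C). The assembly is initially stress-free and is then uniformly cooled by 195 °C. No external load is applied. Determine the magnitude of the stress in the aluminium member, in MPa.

σ ≈ 87 MPa (tensile)

Both members must finish at the same length. With the larger α, the aluminium tends to over-contract; the plates restrain it, putting the aluminium in tension and the titanium alloy in compression. With no external load the two internal forces are equal and opposite, magnitude P.
Setting the final lengths equal and cancelling L: (α₁ − α₂)ΔT = P/(A₁E₁) + P/(A₂E₂).
|α₁ − α₂|·ΔT = 14.1×10⁻⁶ × 195 = 0.002749.
1/(A₁E₁) + 1/(A₂E₂) = 1/(2350×73×10³) + 1/(1250×105×10³) = 1.345×10⁻⁸ N⁻¹.
P = 0.002749 / 1.345×10⁻⁸ = 204500 N = 204.5 kN.
σ_{aluminium} = P/A₁ = 204500/2350 = 87 MPa, tensile.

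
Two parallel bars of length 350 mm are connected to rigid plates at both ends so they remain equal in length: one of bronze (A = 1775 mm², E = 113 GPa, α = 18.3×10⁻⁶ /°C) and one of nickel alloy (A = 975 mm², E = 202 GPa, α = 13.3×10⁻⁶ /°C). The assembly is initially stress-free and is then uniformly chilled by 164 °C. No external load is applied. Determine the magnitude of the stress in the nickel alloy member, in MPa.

Both members must finish at the same length. With the larger α, the bronze tends to over-contract; the plates restrain it, putting the bronze in tension and the nickel alloy in compression. With no external load the two internal forces are equal and opposite, magnitude P.
Equating the net (thermal + elastic) strains gives |α₁ − α₂|·ΔT = P·[1/(A₁E₁) + 1/(A₂E₂)].
|α₁ − α₂|·ΔT = 5×10⁻⁶ × 164 = 0.00082.
1/(A₁E₁) + 1/(A₂E₂) = 1/(1775×113×10³) + 1/(975×202×10³) = 1.006×10⁻⁸ N⁻¹.
So P = 0.00082 / 1.006×10⁻⁸ = 81.49 kN.
σ_{nickel alloy} = P/A₂ = 81490/975 = 83.58 MPa, compressive.

σ ≈ 83.6 MPa (compressive)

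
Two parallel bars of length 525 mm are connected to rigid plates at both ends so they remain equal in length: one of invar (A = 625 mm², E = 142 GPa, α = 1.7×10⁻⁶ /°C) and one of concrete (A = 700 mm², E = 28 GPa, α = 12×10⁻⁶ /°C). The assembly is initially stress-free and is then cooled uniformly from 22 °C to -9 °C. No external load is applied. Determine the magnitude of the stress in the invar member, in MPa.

σ ≈ 8.2 MPa (compressive)

The concrete has the larger α, so on cooling it would change length more than the invar if both were free. The rigid plates force a common final length, so the concrete is put into tension and the invar into compression, with equal and opposite forces P (no external load).
Setting the final lengths equal and cancelling L: (α₁ − α₂)ΔT = P/(A₁E₁) + P/(A₂E₂).
|α₁ − α₂|·ΔT = 10.3×10⁻⁶ × 31 = 0.0003193.
1/(A₁E₁) + 1/(A₂E₂) = 1/(625×142×10³) + 1/(700×28×10³) = 6.229×10⁻⁸ N⁻¹.
So P = 0.0003193 / 6.229×10⁻⁸ = 5.126 kN.
σ_{invar} = P/A₁ = 5126/625 = 8.202 MPa, compressive.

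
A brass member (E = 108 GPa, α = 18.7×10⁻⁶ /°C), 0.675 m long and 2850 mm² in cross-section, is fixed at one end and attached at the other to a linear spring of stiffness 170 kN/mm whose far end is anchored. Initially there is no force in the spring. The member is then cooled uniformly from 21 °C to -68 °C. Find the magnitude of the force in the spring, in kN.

P ≈ 139 kN

Free thermal contraction: δ_free = αΔT L = 18.7×10⁻⁶ × 89 × 675 = 1.123 mm.
With a force P in the spring, the elastic change of the member is PL/(AE) and that of the spring is P/k; compatibility requires their sum to equal δ_free.
P [ L/(AE) + 1/k ] = δ_free → P [ 675/(2850×108×10³) + 1/(170×10³) ] = 1.123.
P = 1.123 / 8.075×10⁻⁶ = 139100 N.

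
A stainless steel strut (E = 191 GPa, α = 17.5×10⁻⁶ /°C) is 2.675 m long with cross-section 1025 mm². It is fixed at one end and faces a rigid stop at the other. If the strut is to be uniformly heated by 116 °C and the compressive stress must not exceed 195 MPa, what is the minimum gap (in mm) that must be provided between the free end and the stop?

With no wall the strut would lengthen by αΔT L = 17.5×10⁻⁶ × 116 × 2675 = 5.43 mm.
A stress of 195 MPa corresponds to the wall pushing the strut back by σL/E = 195×2675/(191×10³) = 2.731 mm.
So the gap has to take up the difference, g_min = δ_free − σL/E = 5.43 − 2.731 = 2.699 mm.

g ≈ 2.7 mm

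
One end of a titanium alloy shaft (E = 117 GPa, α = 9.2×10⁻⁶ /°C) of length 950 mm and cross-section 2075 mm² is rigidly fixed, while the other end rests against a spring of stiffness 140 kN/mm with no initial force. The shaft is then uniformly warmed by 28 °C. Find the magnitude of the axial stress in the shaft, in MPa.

σ ≈ 10.7 MPa (compressive)

The unrestrained thermal change is αΔT L = 9.2×10⁻⁶ × 28 × 950 = 0.2447 mm.
With a force P in the spring, the elastic change of the shaft is PL/(AE) and that of the spring is P/k; compatibility requires their sum to equal δ_free.
So P = δ_free / [L/(AE) + 1/k] = 0.2447 / [ 950/(2075×117×10³) + 1/(140×10³) ].
P = 0.2447 / 1.106×10⁻⁵ = 22130 N.
σ = P/A = 22130/2075 = 10.67 MPa.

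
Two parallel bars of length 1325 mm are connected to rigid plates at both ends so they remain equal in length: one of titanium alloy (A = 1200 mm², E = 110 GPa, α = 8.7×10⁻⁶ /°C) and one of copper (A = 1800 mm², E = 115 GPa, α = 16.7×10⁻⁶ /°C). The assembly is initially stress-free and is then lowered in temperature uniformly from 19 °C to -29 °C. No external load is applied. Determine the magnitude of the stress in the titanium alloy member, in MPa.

The copper has the larger α, so on cooling it would change length more than the titanium alloy if both were free. The rigid plates force a common final length, so the copper is put into tension and the titanium alloy into compression, with equal and opposite forces P (no external load).
Setting the final lengths equal and cancelling L: (α₁ − α₂)ΔT = P/(A₁E₁) + P/(A₂E₂).
|α₁ − α₂|·ΔT = 8×10⁻⁶ × 48 = 0.000384.
1/(A₁E₁) + 1/(A₂E₂) = 1/(1200×110×10³) + 1/(1800×115×10³) = 1.241×10⁻⁸ N⁻¹.
So P = 0.000384 / 1.241×10⁻⁸ = 30.95 kN.
σ_{titanium alloy} = P/A₁ = 30950/1200 = 25.79 MPa, compressive.

σ ≈ 25.8 MPa (compressive)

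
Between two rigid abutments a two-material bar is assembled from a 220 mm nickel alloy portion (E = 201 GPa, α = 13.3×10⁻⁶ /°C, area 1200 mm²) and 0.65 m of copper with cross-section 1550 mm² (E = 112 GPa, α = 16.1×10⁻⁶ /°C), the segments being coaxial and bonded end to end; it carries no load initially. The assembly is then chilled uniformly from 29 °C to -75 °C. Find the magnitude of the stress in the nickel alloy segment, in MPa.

If the supports were absent, the total length change would be Σ αᵢΔT Lᵢ = 13.3×10⁻⁶×104×220 + 16.1×10⁻⁶×104×650 = 1.393 mm.
The rigid supports impose zero overall length change; the single axial force P common to all segments must satisfy P Σ Lᵢ/(AᵢEᵢ) = δ_free.
The series flexibility is Σ Lᵢ/(AᵢEᵢ) = 220/(1200×201×10³) + 650/(1550×112×10³) = 4.656×10⁻⁶ mm/N.
Hence P = δ_free / Σ(L/AE) = 1.393/4.656×10⁻⁶ = 299.1 kN (tensile).
σ_{nickel alloy} = P / A = 299100 / 1200 = 249.2 MPa.

σ ≈ 249 MPa (tensile)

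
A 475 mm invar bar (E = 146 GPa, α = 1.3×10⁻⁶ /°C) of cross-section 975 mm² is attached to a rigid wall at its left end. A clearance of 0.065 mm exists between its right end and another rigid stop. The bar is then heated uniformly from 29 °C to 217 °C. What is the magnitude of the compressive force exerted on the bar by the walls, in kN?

If the wall were absent the bar would grow by αΔT L = 1.3×10⁻⁶ × 188 × 475 = 0.1161 mm.
The gap closes (δ_free > 0.065 mm) and the wall then resists a further 0.1161 − 0.065 = 0.05109 mm of expansion.
Compatibility: PL/(AE) = 0.05109 mm, so σ = P/A = E × (0.05109/475) = 15.7 MPa.
P = σA = 15.7 × 975 = 15.31 kN.

P ≈ 15.3 kN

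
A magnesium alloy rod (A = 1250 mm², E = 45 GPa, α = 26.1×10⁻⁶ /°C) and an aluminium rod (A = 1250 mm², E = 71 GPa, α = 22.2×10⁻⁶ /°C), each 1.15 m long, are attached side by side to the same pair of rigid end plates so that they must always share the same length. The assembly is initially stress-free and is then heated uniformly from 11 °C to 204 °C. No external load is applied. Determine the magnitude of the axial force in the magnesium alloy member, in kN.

P ≈ 25.9 kN (compressive in the magnesium alloy)

Both members must finish at the same length. With the larger α, the magnesium alloy tends to over-expand; the plates restrain it, putting the magnesium alloy in compression and the aluminium in tension. With no external load the two internal forces are equal and opposite, magnitude P.
Setting the final lengths equal and cancelling L: (α₁ − α₂)ΔT = P/(A₁E₁) + P/(A₂E₂).
|α₁ − α₂|·ΔT = 3.9×10⁻⁶ × 193 = 0.0007527.
1/(A₁E₁) + 1/(A₂E₂) = 1/(1250×45×10³) + 1/(1250×71×10³) = 2.905×10⁻⁸ N⁻¹.
P = 0.0007527 / 2.905×10⁻⁸ = 25910 N = 25.91 kN.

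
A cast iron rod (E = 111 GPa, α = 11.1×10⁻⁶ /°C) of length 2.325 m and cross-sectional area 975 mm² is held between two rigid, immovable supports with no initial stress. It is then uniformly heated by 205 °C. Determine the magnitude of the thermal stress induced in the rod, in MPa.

With length fixed, the mechanical strain must cancel the thermal strain αΔT = 11.1×10⁻⁶ × 205 = 2275.5×10⁻⁶.
Hence σ = E·αΔT = 111×10³ × 2275.5×10⁻⁶ = 252.6 MPa, compressive.

σ ≈ 253 MPa (compressive)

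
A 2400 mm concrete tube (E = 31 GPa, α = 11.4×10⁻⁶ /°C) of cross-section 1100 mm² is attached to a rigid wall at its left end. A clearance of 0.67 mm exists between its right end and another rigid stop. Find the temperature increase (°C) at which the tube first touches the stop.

Contact occurs when the free expansion equals the gap: αΔT L = 0.67 mm.
ΔT = 0.67 / (11.4×10⁻⁶ × 2400) = 24.49 °C.

ΔT ≈ 24.5 °C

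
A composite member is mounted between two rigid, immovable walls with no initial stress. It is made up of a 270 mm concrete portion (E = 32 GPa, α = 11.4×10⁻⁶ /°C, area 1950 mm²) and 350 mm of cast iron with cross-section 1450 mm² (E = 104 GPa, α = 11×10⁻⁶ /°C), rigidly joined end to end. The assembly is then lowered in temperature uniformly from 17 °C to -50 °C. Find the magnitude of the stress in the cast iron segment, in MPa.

With the walls removed the bar would change length by δ_free = Σ αᵢΔT Lᵢ = 11.4×10⁻⁶×67×270 + 11×10⁻⁶×67×350 = 0.4642 mm.
The walls prevent any net length change, so an axial force P (same in every segment) develops. Compatibility: P · Σ Lᵢ/(AᵢEᵢ) = δ_free.
The series flexibility is Σ Lᵢ/(AᵢEᵢ) = 270/(1950×32×10³) + 350/(1450×104×10³) = 6.648×10⁻⁶ mm/N.
So P = 0.4642 / 6.648×10⁻⁶ = 69.82 kN, tensile.
σ_{cast iron} = P / A = 69820 / 1450 = 48.15 MPa.

σ ≈ 48.2 MPa (tensile)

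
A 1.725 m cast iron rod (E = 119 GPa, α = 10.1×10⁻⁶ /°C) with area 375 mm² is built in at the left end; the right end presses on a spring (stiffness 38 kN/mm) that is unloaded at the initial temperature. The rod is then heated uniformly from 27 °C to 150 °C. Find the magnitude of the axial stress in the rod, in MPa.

Free thermal expansion: δ_free = αΔT L = 10.1×10⁻⁶ × 123 × 1725 = 2.143 mm.
Let P be the compressive force at the spring. The rod shortens elastically by PL/(AE) and the spring compresses by P/k; together these equal δ_free.
P [ L/(AE) + 1/k ] = δ_free → P [ 1725/(375×119×10³) + 1/(38×10³) ] = 2.143.
P = 2.143 / 6.497×10⁻⁵ = 32980 N.
σ = P/A = 32980/375 = 87.96 MPa.

σ ≈ 88 MPa (compressive)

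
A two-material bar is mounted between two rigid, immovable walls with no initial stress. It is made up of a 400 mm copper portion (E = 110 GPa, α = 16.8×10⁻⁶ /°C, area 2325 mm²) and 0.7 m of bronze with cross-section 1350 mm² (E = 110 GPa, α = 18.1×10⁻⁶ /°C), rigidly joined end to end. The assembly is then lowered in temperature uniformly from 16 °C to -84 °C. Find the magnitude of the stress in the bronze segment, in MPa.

If the supports were absent, the total length change would be Σ αᵢΔT Lᵢ = 16.8×10⁻⁶×100×400 + 18.1×10⁻⁶×100×700 = 1.939 mm.
The rigid supports impose zero overall length change; the single axial force P common to all segments must satisfy P Σ Lᵢ/(AᵢEᵢ) = δ_free.
The series flexibility is Σ Lᵢ/(AᵢEᵢ) = 400/(2325×110×10³) + 700/(1350×110×10³) = 6.278×10⁻⁶ mm/N.
So P = 1.939 / 6.278×10⁻⁶ = 308.9 kN, tensile.
σ_{bronze} = P / A = 308900 / 1350 = 228.8 MPa.

σ ≈ 229 MPa (tensile)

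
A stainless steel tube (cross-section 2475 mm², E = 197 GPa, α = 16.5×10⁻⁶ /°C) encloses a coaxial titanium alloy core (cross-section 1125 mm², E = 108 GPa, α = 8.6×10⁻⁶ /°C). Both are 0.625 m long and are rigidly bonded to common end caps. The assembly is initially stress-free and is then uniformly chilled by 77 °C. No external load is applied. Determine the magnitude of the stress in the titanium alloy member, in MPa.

The stainless steel has the larger α, so on cooling it would change length more than the titanium alloy if both were free. The rigid plates force a common final length, so the stainless steel is put into tension and the titanium alloy into compression, with equal and opposite forces P (no external load).
Compatibility of the two members (thermal + elastic change equal): (α₁ − α₂)ΔT = P·[1/(A₁E₁) + 1/(A₂E₂)].
|α₁ − α₂|·ΔT = 7.9×10⁻⁶ × 77 = 0.0006083.
1/(A₁E₁) + 1/(A₂E₂) = 1/(2475×197×10³) + 1/(1125×108×10³) = 1.028×10⁻⁸ N⁻¹.
P = 0.0006083 / 1.028×10⁻⁸ = 59160 N = 59.16 kN.
σ_{titanium alloy} = P/A₂ = 59160/1125 = 52.59 MPa, compressive.

σ ≈ 52.6 MPa (compressive)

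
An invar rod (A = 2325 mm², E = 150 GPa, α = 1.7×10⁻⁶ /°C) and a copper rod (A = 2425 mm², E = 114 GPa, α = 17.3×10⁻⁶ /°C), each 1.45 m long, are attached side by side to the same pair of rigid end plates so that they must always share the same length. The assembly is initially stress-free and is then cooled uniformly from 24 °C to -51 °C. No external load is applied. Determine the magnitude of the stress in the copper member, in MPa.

σ ≈ 74.4 MPa (tensile)

Equilibrium of a rigid end plate with no external load gives equal and opposite internal forces ±P in the two members. Since α_{copper} > α_{invar}, cooling drives the copper into tension and the invar into compression.
Compatibility of the two members (thermal + elastic change equal): (α₁ − α₂)ΔT = P·[1/(A₁E₁) + 1/(A₂E₂)].
|α₁ − α₂|·ΔT = 15.6×10⁻⁶ × 75 = 0.00117.
1/(A₁E₁) + 1/(A₂E₂) = 1/(2325×150×10³) + 1/(2425×114×10³) = 6.485×10⁻⁹ N⁻¹.
P = 0.00117 / 6.485×10⁻⁹ = 180400 N = 180.4 kN.
σ_{copper} = P/A₂ = 180400/2425 = 74.4 MPa, tensile.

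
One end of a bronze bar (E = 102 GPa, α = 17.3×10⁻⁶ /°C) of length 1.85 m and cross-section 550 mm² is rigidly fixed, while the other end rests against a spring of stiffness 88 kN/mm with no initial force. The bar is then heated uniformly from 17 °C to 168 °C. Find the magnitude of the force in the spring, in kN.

P ≈ 109 kN

Free thermal expansion: δ_free = αΔT L = 17.3×10⁻⁶ × 151 × 1850 = 4.833 mm.
With a force P in the spring, the elastic change of the bar is PL/(AE) and that of the spring is P/k; compatibility requires their sum to equal δ_free.
So P = δ_free / [L/(AE) + 1/k] = 4.833 / [ 1850/(550×102×10³) + 1/(88×10³) ].
P = 4.833 / 4.434×10⁻⁵ = 109000 N.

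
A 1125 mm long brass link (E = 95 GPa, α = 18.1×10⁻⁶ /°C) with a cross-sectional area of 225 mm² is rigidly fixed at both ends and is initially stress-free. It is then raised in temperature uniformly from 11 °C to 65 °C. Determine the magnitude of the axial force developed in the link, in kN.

With zero net strain, σ = E·αΔT = 95 GPa × 18.1×10⁻⁶ × 54 = 92.85 MPa.
Axial force P = σA = 92.85 × 225 = 20890 N = 20.89 kN, compressive.

P ≈ 20.9 kN (compressive)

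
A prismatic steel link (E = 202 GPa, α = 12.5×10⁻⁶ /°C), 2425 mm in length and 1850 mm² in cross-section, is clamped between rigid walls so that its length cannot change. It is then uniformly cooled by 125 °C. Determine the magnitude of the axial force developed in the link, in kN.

P ≈ 584 kN (tensile)

Full restraint means ε = 0, so the stress is σ = EαΔT = 202×10³ × 12.5×10⁻⁶ × 125 = 315.6 MPa.
P = AEαΔT = 1850 × 202×10³ × 12.5×10⁻⁶ × 125 = 583.9 kN (tensile).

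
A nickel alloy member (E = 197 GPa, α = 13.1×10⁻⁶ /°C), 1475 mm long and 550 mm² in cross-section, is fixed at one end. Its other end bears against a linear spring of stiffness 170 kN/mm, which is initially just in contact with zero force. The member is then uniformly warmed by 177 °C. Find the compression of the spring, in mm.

Free thermal expansion: δ_free = αΔT L = 13.1×10⁻⁶ × 177 × 1475 = 3.42 mm.
With a force P in the spring, the elastic change of the member is PL/(AE) and that of the spring is P/k; compatibility requires their sum to equal δ_free.
So P = δ_free / [L/(AE) + 1/k] = 3.42 / [ 1475/(550×197×10³) + 1/(170×10³) ].
P = 3.42 / 1.95×10⁻⁵ = 175400 N.
Spring compression = P/k = 175400/(170×10³) = 1.032 mm.

δ ≈ 1.03 mm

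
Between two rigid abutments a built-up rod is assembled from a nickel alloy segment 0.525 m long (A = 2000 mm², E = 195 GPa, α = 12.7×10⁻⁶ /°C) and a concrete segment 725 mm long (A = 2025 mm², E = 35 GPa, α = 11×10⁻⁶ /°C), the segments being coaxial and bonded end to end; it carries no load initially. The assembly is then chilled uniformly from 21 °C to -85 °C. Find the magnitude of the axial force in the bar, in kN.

If the supports were absent, the total length change would be Σ αᵢΔT Lᵢ = 12.7×10⁻⁶×106×525 + 11×10⁻⁶×106×725 = 1.552 mm.
The walls prevent any net length change, so an axial force P (same in every segment) develops. Compatibility: P · Σ Lᵢ/(AᵢEᵢ) = δ_free.
Σ Lᵢ/(AᵢEᵢ) = 525/(2000×195×10³) + 725/(2025×35×10³) = 1.158×10⁻⁵ mm/N.
Hence P = δ_free / Σ(L/AE) = 1.552/1.158×10⁻⁵ = 134.1 kN (tensile).

P ≈ 134 kN (tensile)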